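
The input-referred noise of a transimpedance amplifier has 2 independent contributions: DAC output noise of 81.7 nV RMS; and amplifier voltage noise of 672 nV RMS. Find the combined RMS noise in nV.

Uncorrelated sources add in power (mean-square): V_tot = √(ΣV_i²)
V_tot = √[(8.17×10⁻⁸)² + (6.72×10⁻⁷)²] = 6.77×10⁻⁷ V = 677 nV

677 nV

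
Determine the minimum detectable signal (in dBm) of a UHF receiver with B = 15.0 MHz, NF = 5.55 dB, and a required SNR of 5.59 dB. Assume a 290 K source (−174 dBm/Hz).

−91.1 dBm

Sensitivity = −174 + 10 log₁₀(B) + NF + SNR_min
= −174 + 71.76 + 5.55 + 5.59
= −91.10 dBm → −91.1 dBm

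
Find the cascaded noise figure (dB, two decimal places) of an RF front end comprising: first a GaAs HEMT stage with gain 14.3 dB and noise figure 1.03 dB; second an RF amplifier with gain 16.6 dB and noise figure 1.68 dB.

1.09 dB

Convert to linear (a loss of L dB is a gain of −L dB): F_i = 10^(NF_i/10), G_i = 10^(G_i,dB/10)
  Stage 1: F_1 = 10^(1.03/10) = 1.268, G_1 = 10^(14.3/10) = 26.92
  Stage 2: F_2 = 10^(1.68/10) = 1.472, G_2 = 10^(16.6/10) = 45.71
Friis cascade:
  F = 1.268 + (1.472 − 1)/26.92 = 1.285
NF = 10 log₁₀(1.285) = 1.09 dB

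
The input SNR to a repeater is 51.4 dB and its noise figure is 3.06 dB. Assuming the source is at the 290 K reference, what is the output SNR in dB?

By definition F = SNR_in/SNR_out, so in dB: SNR_out = SNR_in − NF
SNR_out = 51.4 − 3.06 = 48.34 dB

48.34 dB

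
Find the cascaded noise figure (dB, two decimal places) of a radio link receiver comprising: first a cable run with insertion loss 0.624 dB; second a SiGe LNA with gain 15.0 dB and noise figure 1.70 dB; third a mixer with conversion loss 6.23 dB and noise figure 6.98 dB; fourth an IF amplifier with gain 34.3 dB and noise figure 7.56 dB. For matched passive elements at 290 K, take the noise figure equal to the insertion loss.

Convert to linear (a loss of L dB is a gain of −L dB): F_i = 10^(NF_i/10), G_i = 10^(G_i,dB/10)
  Stage 1: F_1 = 10^(0.624/10) = 1.155, G_1 = 10^(−0.624/10) = 0.8662
  Stage 2: F_2 = 10^(1.70/10) = 1.479, G_2 = 10^(15.0/10) = 31.62
  Stage 3: F_3 = 10^(6.98/10) = 4.989, G_3 = 10^(−6.23/10) = 0.2382
  Stage 4: F_4 = 10^(7.56/10) = 5.702, G_4 = 10^(34.3/10) = 2692
Friis cascade:
  F = 1.155 + (1.479 − 1)/0.8662 + (4.989 − 1)/27.39 + (5.702 − 1)/6.525 = 2.574
NF = 10 log₁₀(2.574) = 4.11 dB

4.11 dB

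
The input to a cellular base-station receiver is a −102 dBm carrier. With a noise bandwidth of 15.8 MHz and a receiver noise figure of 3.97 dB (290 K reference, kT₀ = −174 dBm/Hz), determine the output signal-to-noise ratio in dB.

−4.0 dB

Noise floor: N = −174 + 10 log₁₀(B) + NF
10 log₁₀(1.58×10⁷) = 71.99 dB
N = −174 + 71.99 + 3.97 = −98.04 dBm
SNR = P_sig − N = −102 − (−98.04) = −3.96 dB → −4.0 dB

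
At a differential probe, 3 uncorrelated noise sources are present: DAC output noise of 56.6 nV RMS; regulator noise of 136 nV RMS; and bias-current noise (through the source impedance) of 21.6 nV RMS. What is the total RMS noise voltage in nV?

Uncorrelated sources add in power (mean-square): V_tot = √(ΣV_i²)
V_tot = √[(5.66×10⁻⁸)² + (1.36×10⁻⁷)² + (2.16×10⁻⁸)²] = 1.49×10⁻⁷ V = 149 nV

149 nV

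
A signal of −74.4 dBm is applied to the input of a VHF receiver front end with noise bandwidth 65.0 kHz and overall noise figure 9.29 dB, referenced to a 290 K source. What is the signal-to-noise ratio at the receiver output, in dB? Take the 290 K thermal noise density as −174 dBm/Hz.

Noise floor: N = −174 + 10 log₁₀(B) + NF
10 log₁₀(6.50×10⁴) = 48.13 dB
N = −174 + 48.13 + 9.29 = −116.58 dBm
SNR = P_sig − N = −74.4 − (−116.58) = 42.18 dB → 42.2 dB

42.2 dB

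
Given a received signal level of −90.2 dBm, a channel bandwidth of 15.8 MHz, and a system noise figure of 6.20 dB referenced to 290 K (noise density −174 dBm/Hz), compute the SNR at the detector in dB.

5.6 dB

Noise floor: N = −174 + 10 log₁₀(B) + NF
10 log₁₀(1.58×10⁷) = 71.99 dB
N = −174 + 71.99 + 6.20 = −95.81 dBm
SNR = P_sig − N = −90.2 − (−95.81) = 5.61 dB → 5.6 dB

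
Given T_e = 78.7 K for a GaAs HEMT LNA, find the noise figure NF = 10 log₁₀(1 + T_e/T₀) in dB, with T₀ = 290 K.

F = 1 + T_e/T₀ = 1 + 78.7/290 = 1.27138
NF = 10 log₁₀(1.27138) = 1.04 dB

1.04 dB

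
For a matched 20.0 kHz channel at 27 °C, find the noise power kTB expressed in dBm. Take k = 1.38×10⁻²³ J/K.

T = 27 °C + 273.15 = 300.15 K
P_n = kTB = 1.38×10⁻²³ × 300.15 × 2.00×10⁴ = 8.28×10⁻¹⁷ W
In dBm: 10 log₁₀(8.28×10⁻¹⁷ / 10⁻³) = −130.8 dBm

−130.8 dBm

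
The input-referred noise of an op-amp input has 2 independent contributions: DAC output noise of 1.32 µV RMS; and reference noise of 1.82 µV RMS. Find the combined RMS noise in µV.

Uncorrelated sources add in power (mean-square): V_tot = √(ΣV_i²)
V_tot = √[(1.32×10⁻⁶)² + (1.82×10⁻⁶)²] = 2.25×10⁻⁶ V = 2.25 µV

2.25 µV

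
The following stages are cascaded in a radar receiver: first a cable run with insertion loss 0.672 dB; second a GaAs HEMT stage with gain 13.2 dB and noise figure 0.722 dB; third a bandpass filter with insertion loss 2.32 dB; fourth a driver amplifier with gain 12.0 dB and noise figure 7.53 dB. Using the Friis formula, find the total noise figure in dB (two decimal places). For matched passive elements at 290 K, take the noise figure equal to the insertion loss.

Convert to linear (a loss of L dB is a gain of −L dB): F_i = 10^(NF_i/10), G_i = 10^(G_i,dB/10)
  Stage 1: F_1 = 10^(0.672/10) = 1.167, G_1 = 10^(−0.672/10) = 0.8566
  Stage 2: F_2 = 10^(0.722/10) = 1.181, G_2 = 10^(13.2/10) = 20.89
  Stage 3: F_3 = 10^(2.32/10) = 1.706, G_3 = 10^(−2.32/10) = 0.5861
  Stage 4: F_4 = 10^(7.53/10) = 5.662, G_4 = 10^(12.0/10) = 15.85
Friis cascade:
  F = 1.167 + (1.181 − 1)/0.8566 + (1.706 − 1)/17.90 + (5.662 − 1)/10.49 = 1.862
NF = 10 log₁₀(1.862) = 2.70 dB

2.70 dB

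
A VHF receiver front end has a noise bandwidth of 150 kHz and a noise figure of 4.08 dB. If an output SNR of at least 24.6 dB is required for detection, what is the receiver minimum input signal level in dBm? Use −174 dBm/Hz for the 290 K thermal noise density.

Sensitivity = −174 + 10 log₁₀(B) + NF + SNR_min
= −174 + 51.76 + 4.08 + 24.6
= −93.56 dBm → −93.6 dBm

−93.6 dBm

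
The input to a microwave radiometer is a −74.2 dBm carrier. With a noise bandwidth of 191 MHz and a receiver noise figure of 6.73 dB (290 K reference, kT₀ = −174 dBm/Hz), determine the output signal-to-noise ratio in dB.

Noise floor: N = −174 + 10 log₁₀(B) + NF
10 log₁₀(1.91×10⁸) = 82.81 dB
N = −174 + 82.81 + 6.73 = −84.46 dBm
SNR = P_sig − N = −74.2 − (−84.46) = 10.26 dB → 10.3 dB

10.3 dB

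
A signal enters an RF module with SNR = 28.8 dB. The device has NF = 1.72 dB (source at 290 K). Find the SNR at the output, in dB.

By definition F = SNR_in/SNR_out, so in dB: SNR_out = SNR_in − NF
SNR_out = 28.8 − 1.72 = 27.08 dB

27.08 dB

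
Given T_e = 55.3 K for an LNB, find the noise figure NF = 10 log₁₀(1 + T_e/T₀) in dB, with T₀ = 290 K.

F = 1 + T_e/T₀ = 1 + 55.3/290 = 1.19069
NF = 10 log₁₀(1.19069) = 0.758 dB

0.758 dB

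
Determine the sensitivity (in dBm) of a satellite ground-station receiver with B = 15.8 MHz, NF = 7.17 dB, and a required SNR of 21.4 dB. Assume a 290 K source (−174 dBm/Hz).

−73.4 dBm

Sensitivity = −174 + 10 log₁₀(B) + NF + SNR_min
= −174 + 71.99 + 7.17 + 21.4
= −73.44 dBm → −73.4 dBm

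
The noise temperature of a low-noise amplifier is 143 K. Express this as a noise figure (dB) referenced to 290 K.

1.74 dB

F = 1 + T_e/T₀ = 1 + 143/290 = 1.4931
NF = 10 log₁₀(1.4931) = 1.74 dB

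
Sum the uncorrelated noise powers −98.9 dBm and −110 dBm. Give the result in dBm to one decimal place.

Convert to linear, add, convert back:
P₁ = 1.29×10⁻¹³ W, P₂ = 1.00×10⁻¹⁴ W
P_tot = 1.39×10⁻¹³ W → 10 log₁₀(P_tot / 10⁻³) = −98.6 dBm

−98.6 dBm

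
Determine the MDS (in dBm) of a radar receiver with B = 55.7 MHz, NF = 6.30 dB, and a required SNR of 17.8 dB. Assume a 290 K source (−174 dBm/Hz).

−72.4 dBm

Sensitivity = −174 + 10 log₁₀(B) + NF + SNR_min
= −174 + 77.46 + 6.30 + 17.8
= −72.44 dBm → −72.4 dBm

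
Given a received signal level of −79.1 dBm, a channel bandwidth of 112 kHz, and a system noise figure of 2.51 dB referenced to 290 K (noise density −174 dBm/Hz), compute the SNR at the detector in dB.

41.9 dB

Noise floor: N = −174 + 10 log₁₀(B) + NF
10 log₁₀(1.12×10⁵) = 50.49 dB
N = −174 + 50.49 + 2.51 = −121.00 dBm
SNR = P_sig − N = −79.1 − (−121.00) = 41.90 dB → 41.9 dB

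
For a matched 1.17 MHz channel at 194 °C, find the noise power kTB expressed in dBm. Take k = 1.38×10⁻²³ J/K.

T = 194 °C + 273.15 = 467.15 K
P_n = kTB = 1.38×10⁻²³ × 467.15 × 1.17×10⁶ = 7.54×10⁻¹⁵ W
In dBm: 10 log₁₀(7.54×10⁻¹⁵ / 10⁻³) = −111.2 dBm

−111.2 dBm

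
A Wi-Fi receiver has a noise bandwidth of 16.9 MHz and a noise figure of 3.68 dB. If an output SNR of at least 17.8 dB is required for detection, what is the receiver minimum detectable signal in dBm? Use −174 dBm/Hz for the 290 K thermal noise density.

Sensitivity = −174 + 10 log₁₀(B) + NF + SNR_min
= −174 + 72.28 + 3.68 + 17.8
= −80.24 dBm → −80.2 dBm

−80.2 dBm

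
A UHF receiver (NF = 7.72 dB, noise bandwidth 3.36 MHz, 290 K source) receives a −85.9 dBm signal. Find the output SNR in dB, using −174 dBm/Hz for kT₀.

Noise floor: N = −174 + 10 log₁₀(B) + NF
10 log₁₀(3.36×10⁶) = 65.26 dB
N = −174 + 65.26 + 7.72 = −101.02 dBm
SNR = P_sig − N = −85.9 − (−101.02) = 15.12 dB → 15.1 dB

15.1 dB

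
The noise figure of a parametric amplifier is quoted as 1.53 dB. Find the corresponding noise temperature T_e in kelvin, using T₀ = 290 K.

122 K

F = 10^(1.53/10) = 1.42233
T_e = (F − 1)·T₀ = (1.42233 − 1) × 290 = 122 K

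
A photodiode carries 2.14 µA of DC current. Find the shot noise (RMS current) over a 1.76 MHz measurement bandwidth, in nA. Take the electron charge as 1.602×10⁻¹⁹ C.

1.10 nA

I_n = √(2qI·B)
2qI·B = 2 × 1.602×10⁻¹⁹ × 2.14×10⁻⁶ × 1.76×10⁶ = 1.21×10⁻¹⁸ A²
I_n = √(1.21×10⁻¹⁸) = 1.10×10⁻⁹ A = 1.10 nA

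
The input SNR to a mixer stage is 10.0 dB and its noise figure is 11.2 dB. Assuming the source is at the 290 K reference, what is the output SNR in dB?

−1.2 dB

By definition F = SNR_in/SNR_out, so in dB: SNR_out = SNR_in − NF
SNR_out = 10.0 − 11.2 = −1.2 dB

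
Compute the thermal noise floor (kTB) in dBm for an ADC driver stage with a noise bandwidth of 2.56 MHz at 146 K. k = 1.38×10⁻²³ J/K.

−112.9 dBm

P_n = kTB = 1.38×10⁻²³ × 146 × 2.56×10⁶ = 5.16×10⁻¹⁵ W
In dBm: 10 log₁₀(5.16×10⁻¹⁵ / 10⁻³) = −112.9 dBm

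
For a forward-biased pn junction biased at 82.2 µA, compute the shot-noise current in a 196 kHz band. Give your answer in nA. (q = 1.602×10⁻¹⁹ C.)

2.27 nA

I_n = √(2qI·B)
2qI·B = 2 × 1.602×10⁻¹⁹ × 8.22×10⁻⁵ × 1.96×10⁵ = 5.16×10⁻¹⁸ A²
I_n = √(5.16×10⁻¹⁸) = 2.27×10⁻⁹ A = 2.27 nA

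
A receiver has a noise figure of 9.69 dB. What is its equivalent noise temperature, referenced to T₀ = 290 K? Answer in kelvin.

2410 K

F = 10^(9.69/10) = 9.31108
T_e = (F − 1)·T₀ = (9.31108 − 1) × 290 = 2410 K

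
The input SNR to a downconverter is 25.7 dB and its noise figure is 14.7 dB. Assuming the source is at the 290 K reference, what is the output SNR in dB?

11.0 dB

By definition F = SNR_in/SNR_out, so in dB: SNR_out = SNR_in − NF
SNR_out = 25.7 − 14.7 = 11.0 dB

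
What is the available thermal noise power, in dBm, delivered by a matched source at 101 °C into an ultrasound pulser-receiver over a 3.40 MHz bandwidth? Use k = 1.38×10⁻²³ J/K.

T = 101 °C + 273.15 = 374.15 K
P_n = kTB = 1.38×10⁻²³ × 374.15 × 3.40×10⁶ = 1.76×10⁻¹⁴ W
In dBm: 10 log₁₀(1.76×10⁻¹⁴ / 10⁻³) = −107.6 dBm

−107.6 dBm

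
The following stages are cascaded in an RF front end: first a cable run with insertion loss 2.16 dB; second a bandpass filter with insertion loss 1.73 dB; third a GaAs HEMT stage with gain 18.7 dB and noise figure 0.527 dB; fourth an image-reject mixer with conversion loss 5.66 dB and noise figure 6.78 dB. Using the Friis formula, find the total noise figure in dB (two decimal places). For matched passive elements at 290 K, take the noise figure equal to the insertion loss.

4.61 dB

Convert to linear (a loss of L dB is a gain of −L dB): F_i = 10^(NF_i/10), G_i = 10^(G_i,dB/10)
  Stage 1: F_1 = 10^(2.16/10) = 1.644, G_1 = 10^(−2.16/10) = 0.6081
  Stage 2: F_2 = 10^(1.73/10) = 1.489, G_2 = 10^(−1.73/10) = 0.6714
  Stage 3: F_3 = 10^(0.527/10) = 1.129, G_3 = 10^(18.7/10) = 74.13
  Stage 4: F_4 = 10^(6.78/10) = 4.764, G_4 = 10^(−5.66/10) = 0.2716
Friis cascade:
  F = 1.644 + (1.489 − 1)/0.6081 + (1.129 − 1)/0.4083 + (4.764 − 1)/30.27 = 2.889
NF = 10 log₁₀(2.889) = 4.61 dB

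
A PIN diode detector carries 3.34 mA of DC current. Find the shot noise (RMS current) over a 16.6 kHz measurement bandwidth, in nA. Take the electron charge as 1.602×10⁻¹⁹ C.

I_n = √(2qI·B)
2qI·B = 2 × 1.602×10⁻¹⁹ × 3.34×10⁻³ × 1.66×10⁴ = 1.78×10⁻¹⁷ A²
I_n = √(1.78×10⁻¹⁷) = 4.21×10⁻⁹ A = 4.21 nA

4.21 nA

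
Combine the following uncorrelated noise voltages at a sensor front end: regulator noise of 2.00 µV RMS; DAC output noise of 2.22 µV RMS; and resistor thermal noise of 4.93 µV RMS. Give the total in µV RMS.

5.76 µV

Uncorrelated sources add in power (mean-square): V_tot = √(ΣV_i²)
V_tot = √[(2.00×10⁻⁶)² + (2.22×10⁻⁶)² + (4.93×10⁻⁶)²] = 5.76×10⁻⁶ V = 5.76 µV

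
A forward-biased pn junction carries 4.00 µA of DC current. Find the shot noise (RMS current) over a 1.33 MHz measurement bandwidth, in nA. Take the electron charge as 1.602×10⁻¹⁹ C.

1.31 nA

I_n = √(2qI·B)
2qI·B = 2 × 1.602×10⁻¹⁹ × 4.00×10⁻⁶ × 1.33×10⁶ = 1.70×10⁻¹⁸ A²
I_n = √(1.70×10⁻¹⁸) = 1.31×10⁻⁹ A = 1.31 nA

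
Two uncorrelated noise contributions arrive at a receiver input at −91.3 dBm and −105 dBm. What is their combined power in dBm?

Convert to linear, add, convert back:
P₁ = 7.41×10⁻¹³ W, P₂ = 3.16×10⁻¹⁴ W
P_tot = 7.73×10⁻¹³ W → 10 log₁₀(P_tot / 10⁻³) = −91.1 dBm

−91.1 dBm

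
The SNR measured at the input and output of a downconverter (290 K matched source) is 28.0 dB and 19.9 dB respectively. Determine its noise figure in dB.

8.1 dB

NF (dB) = SNR_in(dB) − SNR_out(dB) when the source is at T₀
NF = 28.0 − 19.9 = 8.1 dB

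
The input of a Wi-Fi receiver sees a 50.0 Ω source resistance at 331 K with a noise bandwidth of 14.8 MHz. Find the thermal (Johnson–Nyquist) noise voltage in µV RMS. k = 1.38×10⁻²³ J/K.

V_n = √(4kTRB)
4kTRB = 4 × 1.38×10⁻²³ × 331 × 5.00×10¹ × 1.48×10⁷ = 1.35×10⁻¹¹ V²
V_n = √(1.35×10⁻¹¹) = 3.68×10⁻⁶ V = 3.68 µV

3.68 µV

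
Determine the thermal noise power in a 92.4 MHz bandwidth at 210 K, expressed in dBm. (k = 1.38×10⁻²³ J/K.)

P_n = kTB = 1.38×10⁻²³ × 210 × 9.24×10⁷ = 2.68×10⁻¹³ W
In dBm: 10 log₁₀(2.68×10⁻¹³ / 10⁻³) = −95.7 dBm

−95.7 dBm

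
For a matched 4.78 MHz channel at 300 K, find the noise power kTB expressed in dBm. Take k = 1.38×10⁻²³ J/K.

−107.0 dBm

P_n = kTB = 1.38×10⁻²³ × 300 × 4.78×10⁶ = 1.98×10⁻¹⁴ W
In dBm: 10 log₁₀(1.98×10⁻¹⁴ / 10⁻³) = −107.0 dBm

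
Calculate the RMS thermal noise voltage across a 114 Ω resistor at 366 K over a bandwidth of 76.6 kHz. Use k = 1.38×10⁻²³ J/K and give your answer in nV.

420 nV

V_n = √(4kTRB)
4kTRB = 4 × 1.38×10⁻²³ × 366 × 1.14×10² × 7.66×10⁴ = 1.76×10⁻¹³ V²
V_n = √(1.76×10⁻¹³) = 4.20×10⁻⁷ V = 420 nV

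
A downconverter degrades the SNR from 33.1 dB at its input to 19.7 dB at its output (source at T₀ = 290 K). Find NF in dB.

NF (dB) = SNR_in(dB) − SNR_out(dB) when the source is at T₀
NF = 33.1 − 19.7 = 13.4 dB

13.4 dB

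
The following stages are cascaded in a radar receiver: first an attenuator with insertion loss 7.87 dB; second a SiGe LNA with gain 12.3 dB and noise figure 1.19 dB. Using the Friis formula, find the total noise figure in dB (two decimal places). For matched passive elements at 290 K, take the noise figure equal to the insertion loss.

Convert to linear (a loss of L dB is a gain of −L dB): F_i = 10^(NF_i/10), G_i = 10^(G_i,dB/10)
  Stage 1: F_1 = 10^(7.87/10) = 6.124, G_1 = 10^(−7.87/10) = 0.1633
  Stage 2: F_2 = 10^(1.19/10) = 1.315, G_2 = 10^(12.3/10) = 16.98
Friis cascade:
  F = 6.124 + (1.315 − 1)/0.1633 = 8.054
NF = 10 log₁₀(8.054) = 9.06 dB

9.06 dB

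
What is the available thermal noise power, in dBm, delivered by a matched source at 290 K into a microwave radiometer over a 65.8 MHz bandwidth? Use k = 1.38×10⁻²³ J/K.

−95.8 dBm

P_n = kTB = 1.38×10⁻²³ × 290 × 6.58×10⁷ = 2.63×10⁻¹³ W
In dBm: 10 log₁₀(2.63×10⁻¹³ / 10⁻³) = −95.8 dBm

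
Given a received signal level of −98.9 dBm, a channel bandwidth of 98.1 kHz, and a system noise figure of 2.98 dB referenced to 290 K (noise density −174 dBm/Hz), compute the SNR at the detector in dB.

22.2 dB

Noise floor: N = −174 + 10 log₁₀(B) + NF
10 log₁₀(9.81×10⁴) = 49.92 dB
N = −174 + 49.92 + 2.98 = −121.10 dBm
SNR = P_sig − N = −98.9 − (−121.10) = 22.20 dB → 22.2 dB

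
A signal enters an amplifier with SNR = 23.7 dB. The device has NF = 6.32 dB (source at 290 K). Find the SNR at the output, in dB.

17.38 dB

By definition F = SNR_in/SNR_out, so in dB: SNR_out = SNR_in − NF
SNR_out = 23.7 − 6.32 = 17.38 dB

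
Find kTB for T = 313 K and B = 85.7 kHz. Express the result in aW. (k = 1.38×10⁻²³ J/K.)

P_n = kTB = 1.38×10⁻²³ × 313 × 8.57×10⁴ = 3.70×10⁻¹⁶ W = 370 aW

370 aW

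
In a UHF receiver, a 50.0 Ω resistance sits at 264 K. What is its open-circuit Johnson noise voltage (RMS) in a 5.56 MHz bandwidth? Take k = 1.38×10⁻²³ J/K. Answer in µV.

2.01 µV

V_n = √(4kTRB)
4kTRB = 4 × 1.38×10⁻²³ × 264 × 5.00×10¹ × 5.56×10⁶ = 4.05×10⁻¹² V²
V_n = √(4.05×10⁻¹²) = 2.01×10⁻⁶ V = 2.01 µV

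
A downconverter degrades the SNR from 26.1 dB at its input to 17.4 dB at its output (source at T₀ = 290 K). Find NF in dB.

NF (dB) = SNR_in(dB) − SNR_out(dB) when the source is at T₀
NF = 26.1 − 17.4 = 8.7 dB

8.7 dB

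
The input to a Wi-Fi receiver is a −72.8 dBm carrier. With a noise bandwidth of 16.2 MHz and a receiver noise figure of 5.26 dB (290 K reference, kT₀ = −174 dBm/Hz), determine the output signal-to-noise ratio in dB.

23.8 dB

Noise floor: N = −174 + 10 log₁₀(B) + NF
10 log₁₀(1.62×10⁷) = 72.1 dB
N = −174 + 72.1 + 5.26 = −96.64 dBm
SNR = P_sig − N = −72.8 − (−96.64) = 23.84 dB → 23.8 dB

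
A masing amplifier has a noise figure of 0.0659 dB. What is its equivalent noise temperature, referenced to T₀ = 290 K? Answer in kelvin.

4.43 K

F = 10^(0.0659/10) = 1.01529
T_e = (F − 1)·T₀ = (1.01529 − 1) × 290 = 4.43 K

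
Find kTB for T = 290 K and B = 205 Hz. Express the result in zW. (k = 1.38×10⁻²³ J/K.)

820 zW

P_n = kTB = 1.38×10⁻²³ × 290 × 2.05×10² = 8.20×10⁻¹⁹ W = 820 zW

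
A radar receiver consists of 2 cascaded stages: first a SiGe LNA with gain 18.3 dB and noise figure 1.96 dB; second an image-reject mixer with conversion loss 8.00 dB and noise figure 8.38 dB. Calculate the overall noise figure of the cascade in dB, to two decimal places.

Convert to linear (a loss of L dB is a gain of −L dB): F_i = 10^(NF_i/10), G_i = 10^(G_i,dB/10)
  Stage 1: F_1 = 10^(1.96/10) = 1.570, G_1 = 10^(18.3/10) = 67.61
  Stage 2: F_2 = 10^(8.38/10) = 6.887, G_2 = 10^(−8.00/10) = 0.1585
Friis cascade:
  F = 1.570 + (6.887 − 1)/67.61 = 1.657
NF = 10 log₁₀(1.657) = 2.19 dB

2.19 dB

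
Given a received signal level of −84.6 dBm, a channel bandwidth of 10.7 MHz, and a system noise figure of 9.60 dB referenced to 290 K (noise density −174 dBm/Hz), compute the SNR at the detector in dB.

9.5 dB

Noise floor: N = −174 + 10 log₁₀(B) + NF
10 log₁₀(1.07×10⁷) = 70.29 dB
N = −174 + 70.29 + 9.60 = −94.11 dBm
SNR = P_sig − N = −84.6 − (−94.11) = 9.51 dB → 9.5 dB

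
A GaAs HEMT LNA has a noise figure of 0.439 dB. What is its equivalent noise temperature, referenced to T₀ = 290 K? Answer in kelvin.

30.8 K

F = 10^(0.439/10) = 1.10637
T_e = (F − 1)·T₀ = (1.10637 − 1) × 290 = 30.8 K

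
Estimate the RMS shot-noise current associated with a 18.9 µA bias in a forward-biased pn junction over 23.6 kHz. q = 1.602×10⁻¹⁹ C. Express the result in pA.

378 pA

I_n = √(2qI·B)
2qI·B = 2 × 1.602×10⁻¹⁹ × 1.89×10⁻⁵ × 2.36×10⁴ = 1.43×10⁻¹⁹ A²
I_n = √(1.43×10⁻¹⁹) = 3.78×10⁻¹⁰ A = 378 pA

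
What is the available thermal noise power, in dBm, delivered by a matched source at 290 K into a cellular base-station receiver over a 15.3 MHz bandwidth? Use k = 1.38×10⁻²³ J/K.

P_n = kTB = 1.38×10⁻²³ × 290 × 1.53×10⁷ = 6.12×10⁻¹⁴ W
In dBm: 10 log₁₀(6.12×10⁻¹⁴ / 10⁻³) = −102.1 dBm

−102.1 dBm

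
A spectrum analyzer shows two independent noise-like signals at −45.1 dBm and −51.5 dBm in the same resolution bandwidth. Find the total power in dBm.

Convert to linear, add, convert back:
P₁ = 3.09×10⁻⁸ W, P₂ = 7.08×10⁻⁹ W
P_tot = 3.80×10⁻⁸ W → 10 log₁₀(P_tot / 10⁻³) = −44.2 dBm

−44.2 dBm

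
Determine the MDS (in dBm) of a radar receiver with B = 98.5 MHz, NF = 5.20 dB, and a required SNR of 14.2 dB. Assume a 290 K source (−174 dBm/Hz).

Sensitivity = −174 + 10 log₁₀(B) + NF + SNR_min
= −174 + 79.93 + 5.20 + 14.2
= −74.67 dBm → −74.7 dBm

−74.7 dBm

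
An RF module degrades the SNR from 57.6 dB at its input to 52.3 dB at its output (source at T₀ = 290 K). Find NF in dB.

NF (dB) = SNR_in(dB) − SNR_out(dB) when the source is at T₀
NF = 57.6 − 52.3 = 5.3 dB

5.3 dB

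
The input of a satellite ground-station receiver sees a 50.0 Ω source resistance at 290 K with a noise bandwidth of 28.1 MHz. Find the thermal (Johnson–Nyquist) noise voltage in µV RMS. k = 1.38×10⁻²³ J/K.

V_n = √(4kTRB)
4kTRB = 4 × 1.38×10⁻²³ × 290 × 5.00×10¹ × 2.81×10⁷ = 2.25×10⁻¹¹ V²
V_n = √(2.25×10⁻¹¹) = 4.74×10⁻⁶ V = 4.74 µV

4.74 µV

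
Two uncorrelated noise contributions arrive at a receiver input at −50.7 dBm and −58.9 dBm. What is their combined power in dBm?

Convert to linear, add, convert back:
P₁ = 8.51×10⁻⁹ W, P₂ = 1.29×10⁻⁹ W
P_tot = 9.80×10⁻⁹ W → 10 log₁₀(P_tot / 10⁻³) = −50.1 dBm

−50.1 dBm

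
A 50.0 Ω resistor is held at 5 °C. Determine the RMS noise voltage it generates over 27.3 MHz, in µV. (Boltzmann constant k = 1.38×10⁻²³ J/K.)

T = 5 °C + 273.15 = 278.15 K
V_n = √(4kTRB)
4kTRB = 4 × 1.38×10⁻²³ × 278.15 × 5.00×10¹ × 2.73×10⁷ = 2.10×10⁻¹¹ V²
V_n = √(2.10×10⁻¹¹) = 4.58×10⁻⁶ V = 4.58 µV

4.58 µV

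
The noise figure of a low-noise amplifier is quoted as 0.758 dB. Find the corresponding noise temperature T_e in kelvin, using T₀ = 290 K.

55.3 K

F = 10^(0.758/10) = 1.19069
T_e = (F − 1)·T₀ = (1.19069 − 1) × 290 = 55.3 K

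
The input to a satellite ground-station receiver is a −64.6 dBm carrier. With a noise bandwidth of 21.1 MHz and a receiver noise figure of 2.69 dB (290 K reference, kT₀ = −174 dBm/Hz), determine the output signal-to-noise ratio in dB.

33.5 dB

Noise floor: N = −174 + 10 log₁₀(B) + NF
10 log₁₀(2.11×10⁷) = 73.24 dB
N = −174 + 73.24 + 2.69 = −98.07 dBm
SNR = P_sig − N = −64.6 − (−98.07) = 33.47 dB → 33.5 dB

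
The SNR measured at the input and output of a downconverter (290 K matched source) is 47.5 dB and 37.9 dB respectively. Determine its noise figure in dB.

NF (dB) = SNR_in(dB) − SNR_out(dB) when the source is at T₀
NF = 47.5 − 37.9 = 9.6 dB

9.6 dB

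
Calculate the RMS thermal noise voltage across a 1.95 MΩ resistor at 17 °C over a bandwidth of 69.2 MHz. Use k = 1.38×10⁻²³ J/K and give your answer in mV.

1.47 mV

T = 17 °C + 273.15 = 290.15 K
V_n = √(4kTRB)
4kTRB = 4 × 1.38×10⁻²³ × 290.15 × 1.95×10⁶ × 6.92×10⁷ = 2.16×10⁻⁶ V²
V_n = √(2.16×10⁻⁶) = 1.47×10⁻³ V = 1.47 mV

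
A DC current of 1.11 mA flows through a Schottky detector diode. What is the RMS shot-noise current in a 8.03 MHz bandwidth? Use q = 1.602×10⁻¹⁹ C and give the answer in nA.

53.4 nA

I_n = √(2qI·B)
2qI·B = 2 × 1.602×10⁻¹⁹ × 1.11×10⁻³ × 8.03×10⁶ = 2.86×10⁻¹⁵ A²
I_n = √(2.86×10⁻¹⁵) = 5.34×10⁻⁸ A = 53.4 nA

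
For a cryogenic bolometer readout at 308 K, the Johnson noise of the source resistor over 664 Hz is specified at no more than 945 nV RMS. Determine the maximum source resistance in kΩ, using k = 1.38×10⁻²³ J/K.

Johnson–Nyquist: V_n = √(4kTRB) ⇒ R = V_n² / (4kTB)
4kTB = 4 × 1.38×10⁻²³ × 308 × 6.64×10² = 1.13×10⁻¹⁷
R = (9.45×10⁻⁷)² / 1.13×10⁻¹⁷ = 7.91×10⁴ Ω = 79.1 kΩ

79.1 kΩ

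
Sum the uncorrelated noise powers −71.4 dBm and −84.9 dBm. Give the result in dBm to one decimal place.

−71.2 dBm

Convert to linear, add, convert back:
P₁ = 7.24×10⁻¹¹ W, P₂ = 3.24×10⁻¹² W
P_tot = 7.57×10⁻¹¹ W → 10 log₁₀(P_tot / 10⁻³) = −71.2 dBm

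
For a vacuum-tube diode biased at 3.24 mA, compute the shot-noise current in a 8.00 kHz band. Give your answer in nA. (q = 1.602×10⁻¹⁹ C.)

2.88 nA

I_n = √(2qI·B)
2qI·B = 2 × 1.602×10⁻¹⁹ × 3.24×10⁻³ × 8.00×10³ = 8.30×10⁻¹⁸ A²
I_n = √(8.30×10⁻¹⁸) = 2.88×10⁻⁹ A = 2.88 nA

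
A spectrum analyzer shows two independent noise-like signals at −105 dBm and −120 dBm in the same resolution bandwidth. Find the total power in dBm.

Convert to linear, add, convert back:
P₁ = 3.16×10⁻¹⁴ W, P₂ = 1.00×10⁻¹⁵ W
P_tot = 3.26×10⁻¹⁴ W → 10 log₁₀(P_tot / 10⁻³) = −104.9 dBm

−104.9 dBm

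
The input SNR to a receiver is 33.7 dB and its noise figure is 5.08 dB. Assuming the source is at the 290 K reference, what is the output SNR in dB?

By definition F = SNR_in/SNR_out, so in dB: SNR_out = SNR_in − NF
SNR_out = 33.7 − 5.08 = 28.62 dB

28.62 dB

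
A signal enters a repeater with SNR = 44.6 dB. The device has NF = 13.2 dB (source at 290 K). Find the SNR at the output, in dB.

By definition F = SNR_in/SNR_out, so in dB: SNR_out = SNR_in − NF
SNR_out = 44.6 − 13.2 = 31.4 dB

31.4 dB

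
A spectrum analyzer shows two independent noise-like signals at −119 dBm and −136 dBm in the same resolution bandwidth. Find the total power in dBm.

Convert to linear, add, convert back:
P₁ = 1.26×10⁻¹⁵ W, P₂ = 2.51×10⁻¹⁷ W
P_tot = 1.28×10⁻¹⁵ W → 10 log₁₀(P_tot / 10⁻³) = −118.9 dBm

−118.9 dBm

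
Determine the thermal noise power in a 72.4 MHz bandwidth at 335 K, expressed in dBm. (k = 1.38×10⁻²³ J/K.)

−94.8 dBm

P_n = kTB = 1.38×10⁻²³ × 335 × 7.24×10⁷ = 3.35×10⁻¹³ W
In dBm: 10 log₁₀(3.35×10⁻¹³ / 10⁻³) = −94.8 dBm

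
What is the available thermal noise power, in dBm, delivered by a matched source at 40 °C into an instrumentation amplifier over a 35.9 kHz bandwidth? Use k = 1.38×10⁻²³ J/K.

T = 40 °C + 273.15 = 313.15 K
P_n = kTB = 1.38×10⁻²³ × 313.15 × 3.59×10⁴ = 1.55×10⁻¹⁶ W
In dBm: 10 log₁₀(1.55×10⁻¹⁶ / 10⁻³) = −128.1 dBm

−128.1 dBm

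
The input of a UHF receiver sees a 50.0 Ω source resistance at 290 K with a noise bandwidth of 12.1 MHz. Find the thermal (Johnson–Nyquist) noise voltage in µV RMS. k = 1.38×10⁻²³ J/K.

3.11 µV

V_n = √(4kTRB)
4kTRB = 4 × 1.38×10⁻²³ × 290 × 5.00×10¹ × 1.21×10⁷ = 9.68×10⁻¹² V²
V_n = √(9.68×10⁻¹²) = 3.11×10⁻⁶ V = 3.11 µV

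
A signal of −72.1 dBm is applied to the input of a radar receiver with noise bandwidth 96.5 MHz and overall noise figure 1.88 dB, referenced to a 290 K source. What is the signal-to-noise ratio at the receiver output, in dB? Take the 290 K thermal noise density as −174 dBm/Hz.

Noise floor: N = −174 + 10 log₁₀(B) + NF
10 log₁₀(9.65×10⁷) = 79.85 dB
N = −174 + 79.85 + 1.88 = −92.27 dBm
SNR = P_sig − N = −72.1 − (−92.27) = 20.17 dB → 20.2 dB

20.2 dB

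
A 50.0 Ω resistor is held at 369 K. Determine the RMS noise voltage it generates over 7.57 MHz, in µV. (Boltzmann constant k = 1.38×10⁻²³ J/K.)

2.78 µV

V_n = √(4kTRB)
4kTRB = 4 × 1.38×10⁻²³ × 369 × 5.00×10¹ × 7.57×10⁶ = 7.71×10⁻¹² V²
V_n = √(7.71×10⁻¹²) = 2.78×10⁻⁶ V = 2.78 µV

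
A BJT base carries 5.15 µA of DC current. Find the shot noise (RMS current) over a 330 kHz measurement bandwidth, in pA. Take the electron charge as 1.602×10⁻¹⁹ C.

738 pA

I_n = √(2qI·B)
2qI·B = 2 × 1.602×10⁻¹⁹ × 5.15×10⁻⁶ × 3.30×10⁵ = 5.45×10⁻¹⁹ A²
I_n = √(5.45×10⁻¹⁹) = 7.38×10⁻¹⁰ A = 738 pA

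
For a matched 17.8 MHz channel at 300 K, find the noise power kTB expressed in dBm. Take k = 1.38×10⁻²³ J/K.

−101.3 dBm

P_n = kTB = 1.38×10⁻²³ × 300 × 1.78×10⁷ = 7.37×10⁻¹⁴ W
In dBm: 10 log₁₀(7.37×10⁻¹⁴ / 10⁻³) = −101.3 dBm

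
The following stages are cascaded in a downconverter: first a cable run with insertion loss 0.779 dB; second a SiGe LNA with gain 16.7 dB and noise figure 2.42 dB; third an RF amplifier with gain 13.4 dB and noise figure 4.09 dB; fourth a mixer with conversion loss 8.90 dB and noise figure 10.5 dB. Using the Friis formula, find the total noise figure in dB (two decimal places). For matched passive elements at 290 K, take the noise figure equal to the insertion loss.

3.31 dB

Convert to linear (a loss of L dB is a gain of −L dB): F_i = 10^(NF_i/10), G_i = 10^(G_i,dB/10)
  Stage 1: F_1 = 10^(0.779/10) = 1.196, G_1 = 10^(−0.779/10) = 0.8358
  Stage 2: F_2 = 10^(2.42/10) = 1.746, G_2 = 10^(16.7/10) = 46.77
  Stage 3: F_3 = 10^(4.09/10) = 2.564, G_3 = 10^(13.4/10) = 21.88
  Stage 4: F_4 = 10^(10.5/10) = 11.22, G_4 = 10^(−8.90/10) = 0.1288
Friis cascade:
  F = 1.196 + (1.746 − 1)/0.8358 + (2.564 − 1)/39.09 + (11.22 − 1)/855.3 = 2.141
NF = 10 log₁₀(2.141) = 3.31 dB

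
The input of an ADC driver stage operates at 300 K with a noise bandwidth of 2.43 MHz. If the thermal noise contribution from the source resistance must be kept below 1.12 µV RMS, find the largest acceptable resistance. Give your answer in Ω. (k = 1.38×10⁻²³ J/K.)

31.2 Ω

Johnson–Nyquist: V_n = √(4kTRB) ⇒ R = V_n² / (4kTB)
4kTB = 4 × 1.38×10⁻²³ × 300 × 2.43×10⁶ = 4.02×10⁻¹⁴
R = (1.12×10⁻⁶)² / 4.02×10⁻¹⁴ = 3.12×10¹ Ω = 31.2 Ω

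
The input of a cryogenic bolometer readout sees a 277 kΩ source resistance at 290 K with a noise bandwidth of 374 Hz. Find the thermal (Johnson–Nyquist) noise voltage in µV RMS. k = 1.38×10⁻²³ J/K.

V_n = √(4kTRB)
4kTRB = 4 × 1.38×10⁻²³ × 290 × 2.77×10⁵ × 3.74×10² = 1.66×10⁻¹² V²
V_n = √(1.66×10⁻¹²) = 1.29×10⁻⁶ V = 1.29 µV

1.29 µV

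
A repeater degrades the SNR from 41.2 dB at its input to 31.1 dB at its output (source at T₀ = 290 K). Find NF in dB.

10.1 dB

NF (dB) = SNR_in(dB) − SNR_out(dB) when the source is at T₀
NF = 41.2 − 31.1 = 10.1 dB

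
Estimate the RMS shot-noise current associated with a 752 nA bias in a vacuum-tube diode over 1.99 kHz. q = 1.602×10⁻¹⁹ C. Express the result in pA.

21.9 pA

I_n = √(2qI·B)
2qI·B = 2 × 1.602×10⁻¹⁹ × 7.52×10⁻⁷ × 1.99×10³ = 4.79×10⁻²² A²
I_n = √(4.79×10⁻²²) = 2.19×10⁻¹¹ A = 21.9 pA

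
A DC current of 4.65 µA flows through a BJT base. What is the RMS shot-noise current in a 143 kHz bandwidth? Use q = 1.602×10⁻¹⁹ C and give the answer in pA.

462 pA

I_n = √(2qI·B)
2qI·B = 2 × 1.602×10⁻¹⁹ × 4.65×10⁻⁶ × 1.43×10⁵ = 2.13×10⁻¹⁹ A²
I_n = √(2.13×10⁻¹⁹) = 4.62×10⁻¹⁰ A = 462 pA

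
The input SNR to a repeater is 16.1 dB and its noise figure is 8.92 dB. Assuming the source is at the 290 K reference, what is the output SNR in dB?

7.18 dB

By definition F = SNR_in/SNR_out, so in dB: SNR_out = SNR_in − NF
SNR_out = 16.1 − 8.92 = 7.18 dB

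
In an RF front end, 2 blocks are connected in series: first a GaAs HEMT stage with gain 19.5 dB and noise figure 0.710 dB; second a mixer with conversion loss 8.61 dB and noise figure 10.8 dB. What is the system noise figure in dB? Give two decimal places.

Convert to linear (a loss of L dB is a gain of −L dB): F_i = 10^(NF_i/10), G_i = 10^(G_i,dB/10)
  Stage 1: F_1 = 10^(0.710/10) = 1.178, G_1 = 10^(19.5/10) = 89.13
  Stage 2: F_2 = 10^(10.8/10) = 12.02, G_2 = 10^(−8.61/10) = 0.1377
Friis cascade:
  F = 1.178 + (12.02 − 1)/89.13 = 1.301
NF = 10 log₁₀(1.301) = 1.14 dB

1.14 dB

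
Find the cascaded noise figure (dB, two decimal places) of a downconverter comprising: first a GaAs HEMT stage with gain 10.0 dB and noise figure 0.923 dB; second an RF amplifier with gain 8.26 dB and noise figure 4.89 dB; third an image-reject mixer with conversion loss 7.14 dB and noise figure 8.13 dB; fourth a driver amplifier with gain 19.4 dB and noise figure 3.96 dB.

Convert to linear (a loss of L dB is a gain of −L dB): F_i = 10^(NF_i/10), G_i = 10^(G_i,dB/10)
  Stage 1: F_1 = 10^(0.923/10) = 1.237, G_1 = 10^(10.0/10) = 10.00
  Stage 2: F_2 = 10^(4.89/10) = 3.083, G_2 = 10^(8.26/10) = 6.699
  Stage 3: F_3 = 10^(8.13/10) = 6.501, G_3 = 10^(−7.14/10) = 0.1932
  Stage 4: F_4 = 10^(3.96/10) = 2.489, G_4 = 10^(19.4/10) = 87.10
Friis cascade:
  F = 1.237 + (3.083 − 1)/10.00 + (6.501 − 1)/66.99 + (2.489 − 1)/12.94 = 1.642
NF = 10 log₁₀(1.642) = 2.15 dB

2.15 dB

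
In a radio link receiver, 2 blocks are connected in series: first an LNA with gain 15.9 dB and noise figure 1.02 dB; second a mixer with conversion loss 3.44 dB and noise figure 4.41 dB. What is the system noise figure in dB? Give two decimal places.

Convert to linear (a loss of L dB is a gain of −L dB): F_i = 10^(NF_i/10), G_i = 10^(G_i,dB/10)
  Stage 1: F_1 = 10^(1.02/10) = 1.265, G_1 = 10^(15.9/10) = 38.90
  Stage 2: F_2 = 10^(4.41/10) = 2.761, G_2 = 10^(−3.44/10) = 0.4529
Friis cascade:
  F = 1.265 + (2.761 − 1)/38.90 = 1.310
NF = 10 log₁₀(1.310) = 1.17 dB

1.17 dB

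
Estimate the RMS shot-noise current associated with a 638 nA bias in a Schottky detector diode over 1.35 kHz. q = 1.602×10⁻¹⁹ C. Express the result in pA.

16.6 pA

I_n = √(2qI·B)
2qI·B = 2 × 1.602×10⁻¹⁹ × 6.38×10⁻⁷ × 1.35×10³ = 2.76×10⁻²² A²
I_n = √(2.76×10⁻²²) = 1.66×10⁻¹¹ A = 16.6 pA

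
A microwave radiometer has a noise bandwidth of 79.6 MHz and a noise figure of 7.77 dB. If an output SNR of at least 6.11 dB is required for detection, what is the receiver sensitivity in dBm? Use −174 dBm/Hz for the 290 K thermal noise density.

−81.1 dBm

Sensitivity = −174 + 10 log₁₀(B) + NF + SNR_min
= −174 + 79.01 + 7.77 + 6.11
= −81.11 dBm → −81.1 dBm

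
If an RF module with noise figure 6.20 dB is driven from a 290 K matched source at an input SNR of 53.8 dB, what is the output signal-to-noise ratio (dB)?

By definition F = SNR_in/SNR_out, so in dB: SNR_out = SNR_in − NF
SNR_out = 53.8 − 6.20 = 47.60 dB

47.60 dB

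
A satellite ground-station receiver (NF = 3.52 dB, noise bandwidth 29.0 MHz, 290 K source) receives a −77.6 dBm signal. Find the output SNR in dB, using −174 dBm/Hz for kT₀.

18.3 dB

Noise floor: N = −174 + 10 log₁₀(B) + NF
10 log₁₀(2.90×10⁷) = 74.62 dB
N = −174 + 74.62 + 3.52 = −95.86 dBm
SNR = P_sig − N = −77.6 − (−95.86) = 18.26 dB → 18.3 dB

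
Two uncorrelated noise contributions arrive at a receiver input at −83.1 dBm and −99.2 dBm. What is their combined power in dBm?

Convert to linear, add, convert back:
P₁ = 4.90×10⁻¹² W, P₂ = 1.20×10⁻¹³ W
P_tot = 5.02×10⁻¹² W → 10 log₁₀(P_tot / 10⁻³) = −83.0 dBm

−83.0 dBm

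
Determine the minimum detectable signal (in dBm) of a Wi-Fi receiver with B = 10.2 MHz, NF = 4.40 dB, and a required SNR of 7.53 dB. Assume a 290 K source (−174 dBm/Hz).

Sensitivity = −174 + 10 log₁₀(B) + NF + SNR_min
= −174 + 70.09 + 4.40 + 7.53
= −91.98 dBm → −92.0 dBm

−92.0 dBm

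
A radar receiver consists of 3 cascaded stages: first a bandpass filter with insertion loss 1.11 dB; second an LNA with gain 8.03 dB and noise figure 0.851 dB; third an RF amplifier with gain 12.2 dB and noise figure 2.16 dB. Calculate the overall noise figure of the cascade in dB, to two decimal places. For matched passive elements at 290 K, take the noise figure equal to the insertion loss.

2.31 dB

Convert to linear (a loss of L dB is a gain of −L dB): F_i = 10^(NF_i/10), G_i = 10^(G_i,dB/10)
  Stage 1: F_1 = 10^(1.11/10) = 1.291, G_1 = 10^(−1.11/10) = 0.7745
  Stage 2: F_2 = 10^(0.851/10) = 1.216, G_2 = 10^(8.03/10) = 6.353
  Stage 3: F_3 = 10^(2.16/10) = 1.644, G_3 = 10^(12.2/10) = 16.60
Friis cascade:
  F = 1.291 + (1.216 − 1)/0.7745 + (1.644 − 1)/4.920 = 1.702
NF = 10 log₁₀(1.702) = 2.31 dB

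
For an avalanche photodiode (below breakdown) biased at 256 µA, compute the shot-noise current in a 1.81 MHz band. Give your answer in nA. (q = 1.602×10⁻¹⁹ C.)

I_n = √(2qI·B)
2qI·B = 2 × 1.602×10⁻¹⁹ × 2.56×10⁻⁴ × 1.81×10⁶ = 1.48×10⁻¹⁶ A²
I_n = √(1.48×10⁻¹⁶) = 1.22×10⁻⁸ A = 12.2 nA

12.2 nA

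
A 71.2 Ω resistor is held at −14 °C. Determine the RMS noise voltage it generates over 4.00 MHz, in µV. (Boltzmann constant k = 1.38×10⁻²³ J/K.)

T = −14 °C + 273.15 = 259.15 K
V_n = √(4kTRB)
4kTRB = 4 × 1.38×10⁻²³ × 259.15 × 7.12×10¹ × 4.00×10⁶ = 4.07×10⁻¹² V²
V_n = √(4.07×10⁻¹²) = 2.02×10⁻⁶ V = 2.02 µV

2.02 µV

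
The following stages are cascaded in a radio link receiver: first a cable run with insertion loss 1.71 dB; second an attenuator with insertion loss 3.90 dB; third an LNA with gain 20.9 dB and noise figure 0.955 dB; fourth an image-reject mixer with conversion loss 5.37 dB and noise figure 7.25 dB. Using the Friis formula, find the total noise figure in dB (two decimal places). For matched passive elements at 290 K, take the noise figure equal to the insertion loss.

Convert to linear (a loss of L dB is a gain of −L dB): F_i = 10^(NF_i/10), G_i = 10^(G_i,dB/10)
  Stage 1: F_1 = 10^(1.71/10) = 1.483, G_1 = 10^(−1.71/10) = 0.6745
  Stage 2: F_2 = 10^(3.90/10) = 2.455, G_2 = 10^(−3.90/10) = 0.4074
  Stage 3: F_3 = 10^(0.955/10) = 1.246, G_3 = 10^(20.9/10) = 123.0
  Stage 4: F_4 = 10^(7.25/10) = 5.309, G_4 = 10^(−5.37/10) = 0.2904
Friis cascade:
  F = 1.483 + (2.455 − 1)/0.6745 + (1.246 − 1)/0.2748 + (5.309 − 1)/33.81 = 4.662
NF = 10 log₁₀(4.662) = 6.69 dB

6.69 dB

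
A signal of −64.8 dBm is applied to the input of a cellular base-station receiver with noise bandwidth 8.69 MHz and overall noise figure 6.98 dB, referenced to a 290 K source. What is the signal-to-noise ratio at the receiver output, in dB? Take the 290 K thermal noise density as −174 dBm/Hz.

Noise floor: N = −174 + 10 log₁₀(B) + NF
10 log₁₀(8.69×10⁶) = 69.39 dB
N = −174 + 69.39 + 6.98 = −97.63 dBm
SNR = P_sig − N = −64.8 − (−97.63) = 32.83 dB → 32.8 dB

32.8 dB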